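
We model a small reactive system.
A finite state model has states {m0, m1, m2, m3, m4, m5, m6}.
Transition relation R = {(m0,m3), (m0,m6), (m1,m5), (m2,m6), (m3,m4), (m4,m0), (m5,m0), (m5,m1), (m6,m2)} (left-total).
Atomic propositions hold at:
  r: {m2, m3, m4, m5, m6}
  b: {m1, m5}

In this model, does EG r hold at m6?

EG r: greatest fixpoint, start Z0 = {m2, m3, m4, m5, m6}, keep only states in Sat with some successor in Z. Z1 = {m2, m3, m6}; Z2 = {m2, m6}; fixed.
Sat(EG r) = {m2, m6}
m6 ∈ Sat(EG r) = {m2, m6}, so the formula holds at m6.

Yes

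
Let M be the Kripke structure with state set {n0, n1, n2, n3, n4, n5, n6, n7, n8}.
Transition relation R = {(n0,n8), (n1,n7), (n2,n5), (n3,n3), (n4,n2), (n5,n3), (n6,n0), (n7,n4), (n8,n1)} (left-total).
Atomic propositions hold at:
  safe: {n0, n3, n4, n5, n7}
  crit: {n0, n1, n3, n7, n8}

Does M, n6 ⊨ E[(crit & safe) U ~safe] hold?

Sat(crit & safe) = {n0, n3, n7}
Sat(~safe) = {n1, n2, n6, n8}
E[(crit & safe) U ~safe]: least fixpoint, start Z0 = Sat(~safe) = {n1, n2, n6, n8}, add states in Sat(crit & safe) with some successor in Z. Z1 = {n0, n1, n2, n6, n8}; fixed.
Sat(E[(crit & safe) U ~safe]) = {n0, n1, n2, n6, n8}
n6 ∈ Sat(E[(crit & safe) U ~safe]) = {n0, n1, n2, n6, n8}, so the formula holds at n6.

Yes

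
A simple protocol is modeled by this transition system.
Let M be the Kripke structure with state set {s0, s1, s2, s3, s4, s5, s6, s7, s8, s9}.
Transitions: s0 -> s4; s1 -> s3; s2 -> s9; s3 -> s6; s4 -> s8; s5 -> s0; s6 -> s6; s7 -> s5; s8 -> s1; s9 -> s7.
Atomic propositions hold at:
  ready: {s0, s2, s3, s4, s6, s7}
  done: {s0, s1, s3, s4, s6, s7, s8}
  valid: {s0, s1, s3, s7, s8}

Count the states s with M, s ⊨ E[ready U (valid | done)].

Sat(valid | done) = {s0, s1, s3, s4, s6, s7, s8}
E[ready U (valid | done)]: least fixpoint, start Z0 = Sat((valid | done)) = {s0, s1, s3, s4, s6, s7, s8}, add states in Sat(ready) with some successor in Z. Already a fixed point.
Sat(E[ready U (valid | done)]) = {s0, s1, s3, s4, s6, s7, s8}
|Sat(E[ready U (valid | done)])| = |{s0, s1, s3, s4, s6, s7, s8}| = 7.

7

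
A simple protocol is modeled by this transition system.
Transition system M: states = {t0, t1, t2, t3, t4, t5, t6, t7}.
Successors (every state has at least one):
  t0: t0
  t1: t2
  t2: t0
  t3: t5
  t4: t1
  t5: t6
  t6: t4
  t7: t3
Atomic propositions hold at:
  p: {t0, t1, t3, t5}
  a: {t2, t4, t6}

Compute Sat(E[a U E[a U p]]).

{t0, t1, t2, t3, t4, t5, t6}

E[a U p]: least fixpoint, start Z0 = Sat(p) = {t0, t1, t3, t5}, add states in Sat(a) with some successor in Z. Z1 = {t0, t1, t2, t3, t4, t5}; Z2 = {t0, t1, t2, t3, t4, t5, t6}; fixed.
Sat(E[a U p]) = {t0, t1, t2, t3, t4, t5, t6}
E[a U E[a U p]]: least fixpoint, start Z0 = Sat(E[a U p]) = {t0, t1, t2, t3, t4, t5, t6}, add states in Sat(a) with some successor in Z. Already a fixed point.
Sat(E[a U E[a U p]]) = {t0, t1, t2, t3, t4, t5, t6}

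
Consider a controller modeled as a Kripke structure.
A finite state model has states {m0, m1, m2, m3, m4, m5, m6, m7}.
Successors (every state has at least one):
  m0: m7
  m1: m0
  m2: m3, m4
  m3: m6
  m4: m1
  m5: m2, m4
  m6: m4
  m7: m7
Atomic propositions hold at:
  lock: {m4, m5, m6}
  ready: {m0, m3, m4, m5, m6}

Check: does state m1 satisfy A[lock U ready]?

No

A[lock U ready]: least fixpoint, start Z0 = Sat(ready) = {m0, m3, m4, m5, m6}, add states in Sat(lock) with every successor in Z. Already a fixed point.
Sat(A[lock U ready]) = {m0, m3, m4, m5, m6}
m1 ∉ Sat(A[lock U ready]) = {m0, m3, m4, m5, m6}, so the formula does not hold at m1.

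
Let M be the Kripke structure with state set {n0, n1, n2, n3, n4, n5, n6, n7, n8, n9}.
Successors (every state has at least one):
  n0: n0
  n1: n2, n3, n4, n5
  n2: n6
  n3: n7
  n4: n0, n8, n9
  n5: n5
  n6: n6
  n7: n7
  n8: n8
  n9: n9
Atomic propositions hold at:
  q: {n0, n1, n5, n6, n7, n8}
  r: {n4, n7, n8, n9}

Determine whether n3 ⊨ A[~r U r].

Yes

Sat(~r) = {n0, n1, n2, n3, n5, n6}
A[~r U r]: least fixpoint, start Z0 = Sat(r) = {n4, n7, n8, n9}, add states in Sat(~r) with every successor in Z. Z1 = {n3, n4, n7, n8, n9}; fixed.
Sat(A[~r U r]) = {n3, n4, n7, n8, n9}
n3 ∈ Sat(A[~r U r]) = {n3, n4, n7, n8, n9}, so the formula holds at n3.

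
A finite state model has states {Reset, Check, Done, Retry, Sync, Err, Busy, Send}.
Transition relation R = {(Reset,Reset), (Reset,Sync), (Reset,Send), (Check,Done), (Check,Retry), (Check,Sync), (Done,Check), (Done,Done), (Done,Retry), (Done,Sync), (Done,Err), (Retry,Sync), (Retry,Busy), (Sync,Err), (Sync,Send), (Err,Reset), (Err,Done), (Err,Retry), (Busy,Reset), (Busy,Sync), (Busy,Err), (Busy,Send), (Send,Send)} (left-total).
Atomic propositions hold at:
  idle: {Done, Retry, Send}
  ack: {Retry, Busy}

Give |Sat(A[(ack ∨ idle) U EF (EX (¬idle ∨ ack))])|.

Sat(ack ∨ idle) = {Done, Retry, Busy, Send}
Sat(¬idle) = {Reset, Check, Sync, Err, Busy}
Sat(¬idle ∨ ack) = {Reset, Check, Retry, Sync, Err, Busy}
Sat(EX (¬idle ∨ ack)) = {s : some successor in {Reset, Check, Retry, Sync, Err, Busy}} = {Reset, Check, Done, Retry, Sync, Err, Busy}
EF (EX (¬idle ∨ ack)): least fixpoint, start Z0 = {Reset, Check, Done, Retry, Sync, Err, Busy}, add states with some successor in Z. Already a fixed point.
Sat(EF (EX (¬idle ∨ ack))) = {Reset, Check, Done, Retry, Sync, Err, Busy}
A[(ack ∨ idle) U EF (EX (¬idle ∨ ack))]: least fixpoint, start Z0 = Sat(EF (EX (¬idle ∨ ack))) = {Reset, Check, Done, Retry, Sync, Err, Busy}, add states in Sat(ack ∨ idle) with every successor in Z. Already a fixed point.
Sat(A[(ack ∨ idle) U EF (EX (¬idle ∨ ack))]) = {Reset, Check, Done, Retry, Sync, Err, Busy}
|Sat(A[(ack ∨ idle) U EF (EX (¬idle ∨ ack))])| = |{Reset, Check, Done, Retry, Sync, Err, Busy}| = 7.

7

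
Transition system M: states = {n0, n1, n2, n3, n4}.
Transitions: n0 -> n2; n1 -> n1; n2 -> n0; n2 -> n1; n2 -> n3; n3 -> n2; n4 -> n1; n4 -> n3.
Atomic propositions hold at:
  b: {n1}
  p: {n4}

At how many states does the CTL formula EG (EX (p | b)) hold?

Sat(p | b) = {n1, n4}
Sat(EX (p | b)) = {s : some successor in {n1, n4}} = {n1, n2, n4}
EG (EX (p | b)): greatest fixpoint, start Z0 = {n1, n2, n4}, keep only states in Sat with some successor in Z. Already a fixed point.
Sat(EG (EX (p | b))) = {n1, n2, n4}
|Sat(EG (EX (p | b)))| = |{n1, n2, n4}| = 3.

3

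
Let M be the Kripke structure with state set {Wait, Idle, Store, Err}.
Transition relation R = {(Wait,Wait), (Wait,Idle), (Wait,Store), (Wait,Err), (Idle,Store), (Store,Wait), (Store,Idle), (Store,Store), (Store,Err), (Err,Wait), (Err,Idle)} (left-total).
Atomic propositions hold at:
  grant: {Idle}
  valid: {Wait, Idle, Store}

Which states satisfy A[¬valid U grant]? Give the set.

Sat(¬valid) = {Err}
A[¬valid U grant]: least fixpoint, start Z0 = Sat(grant) = {Idle}, add states in Sat(¬valid) with every successor in Z. Already a fixed point.
Sat(A[¬valid U grant]) = {Idle}

{Idle}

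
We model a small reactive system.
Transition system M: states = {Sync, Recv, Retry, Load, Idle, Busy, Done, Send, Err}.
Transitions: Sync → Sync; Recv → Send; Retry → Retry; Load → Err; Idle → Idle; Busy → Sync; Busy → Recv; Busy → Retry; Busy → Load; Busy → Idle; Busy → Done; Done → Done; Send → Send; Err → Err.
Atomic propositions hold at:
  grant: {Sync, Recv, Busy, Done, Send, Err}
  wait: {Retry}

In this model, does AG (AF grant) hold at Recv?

Yes

AF grant: least fixpoint, start Z0 = {Sync, Recv, Busy, Done, Send, Err}, add states with every successor in Z. Z1 = {Sync, Recv, Load, Busy, Done, Send, Err}; fixed.
Sat(AF grant) = {Sync, Recv, Load, Busy, Done, Send, Err}
AG (AF grant): greatest fixpoint, start Z0 = {Sync, Recv, Load, Busy, Done, Send, Err}, keep only states in Sat with every successor in Z. Z1 = {Sync, Recv, Load, Done, Send, Err}; fixed.
Sat(AG (AF grant)) = {Sync, Recv, Load, Done, Send, Err}
Recv ∈ Sat(AG (AF grant)) = {Sync, Recv, Load, Done, Send, Err}, so the formula holds at Recv.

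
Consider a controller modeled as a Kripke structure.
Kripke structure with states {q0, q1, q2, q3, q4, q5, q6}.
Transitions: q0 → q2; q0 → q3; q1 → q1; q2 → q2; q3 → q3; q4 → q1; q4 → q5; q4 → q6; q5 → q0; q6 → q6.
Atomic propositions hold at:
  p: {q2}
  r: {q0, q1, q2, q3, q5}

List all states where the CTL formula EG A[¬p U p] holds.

Sat(¬p) = {q0, q1, q3, q4, q5, q6}
A[¬p U p]: least fixpoint, start Z0 = Sat(p) = {q2}, add states in Sat(¬p) with every successor in Z. Already a fixed point.
Sat(A[¬p U p]) = {q2}
EG A[¬p U p]: greatest fixpoint, start Z0 = {q2}, keep only states in Sat with some successor in Z. Already a fixed point.
Sat(EG A[¬p U p]) = {q2}

{q2}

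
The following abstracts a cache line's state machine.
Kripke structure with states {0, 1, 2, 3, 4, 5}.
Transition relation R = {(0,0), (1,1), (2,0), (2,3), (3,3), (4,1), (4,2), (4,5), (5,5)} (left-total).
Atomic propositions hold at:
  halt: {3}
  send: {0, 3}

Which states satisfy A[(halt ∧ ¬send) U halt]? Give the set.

{3}

Sat(¬send) = {1, 2, 4, 5}
Sat(halt ∧ ¬send) = ∅
A[(halt ∧ ¬send) U halt]: least fixpoint, start Z0 = Sat(halt) = {3}, add states in Sat(halt ∧ ¬send) with every successor in Z. Already a fixed point.
Sat(A[(halt ∧ ¬send) U halt]) = {3}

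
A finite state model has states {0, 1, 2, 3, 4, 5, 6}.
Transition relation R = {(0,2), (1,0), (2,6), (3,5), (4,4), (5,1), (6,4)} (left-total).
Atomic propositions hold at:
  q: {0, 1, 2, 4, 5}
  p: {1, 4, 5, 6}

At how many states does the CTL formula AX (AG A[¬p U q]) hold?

Sat(¬p) = {0, 2, 3}
A[¬p U q]: least fixpoint, start Z0 = Sat(q) = {0, 1, 2, 4, 5}, add states in Sat(¬p) with every successor in Z. Z1 = {0, 1, 2, 3, 4, 5}; fixed.
Sat(A[¬p U q]) = {0, 1, 2, 3, 4, 5}
AG A[¬p U q]: greatest fixpoint, start Z0 = {0, 1, 2, 3, 4, 5}, keep only states in Sat with every successor in Z. Z1 = {0, 1, 3, 4, 5}; Z2 = {1, 3, 4, 5}; Z3 = {3, 4, 5}; Z4 = {3, 4}; Z5 = {4}; fixed.
Sat(AG A[¬p U q]) = {4}
Sat(AX (AG A[¬p U q])) = {s : every successor in {4}} = {4, 6}
|Sat(AX (AG A[¬p U q]))| = |{4, 6}| = 2.

2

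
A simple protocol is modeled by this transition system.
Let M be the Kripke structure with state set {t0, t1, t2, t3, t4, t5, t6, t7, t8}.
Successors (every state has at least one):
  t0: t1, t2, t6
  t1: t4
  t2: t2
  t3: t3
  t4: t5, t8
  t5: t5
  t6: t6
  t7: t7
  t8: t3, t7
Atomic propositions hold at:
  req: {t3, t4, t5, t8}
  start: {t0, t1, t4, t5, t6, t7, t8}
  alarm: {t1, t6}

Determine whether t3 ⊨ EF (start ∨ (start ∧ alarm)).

Sat(start ∧ alarm) = {t1, t6}
Sat(start ∨ (start ∧ alarm)) = {t0, t1, t4, t5, t6, t7, t8}
EF (start ∨ (start ∧ alarm)): least fixpoint, start Z0 = {t0, t1, t4, t5, t6, t7, t8}, add states with some successor in Z. Already a fixed point.
Sat(EF (start ∨ (start ∧ alarm))) = {t0, t1, t4, t5, t6, t7, t8}
t3 ∉ Sat(EF (start ∨ (start ∧ alarm))) = {t0, t1, t4, t5, t6, t7, t8}, so the formula does not hold at t3.

No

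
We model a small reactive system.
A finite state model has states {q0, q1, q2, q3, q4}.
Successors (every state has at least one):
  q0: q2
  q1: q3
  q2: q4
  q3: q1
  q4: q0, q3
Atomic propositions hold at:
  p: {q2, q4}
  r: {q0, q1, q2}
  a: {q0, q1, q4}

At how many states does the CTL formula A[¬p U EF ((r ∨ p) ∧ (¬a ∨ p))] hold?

3

Sat(¬p) = {q0, q1, q3}
Sat(r ∨ p) = {q0, q1, q2, q4}
Sat(¬a) = {q2, q3}
Sat(¬a ∨ p) = {q2, q3, q4}
Sat((r ∨ p) ∧ (¬a ∨ p)) = {q2, q4}
EF ((r ∨ p) ∧ (¬a ∨ p)): least fixpoint, start Z0 = {q2, q4}, add states with some successor in Z. Z1 = {q0, q2, q4}; fixed.
Sat(EF ((r ∨ p) ∧ (¬a ∨ p))) = {q0, q2, q4}
A[¬p U EF ((r ∨ p) ∧ (¬a ∨ p))]: least fixpoint, start Z0 = Sat(EF ((r ∨ p) ∧ (¬a ∨ p))) = {q0, q2, q4}, add states in Sat(¬p) with every successor in Z. Already a fixed point.
Sat(A[¬p U EF ((r ∨ p) ∧ (¬a ∨ p))]) = {q0, q2, q4}
|Sat(A[¬p U EF ((r ∨ p) ∧ (¬a ∨ p))])| = |{q0, q2, q4}| = 3.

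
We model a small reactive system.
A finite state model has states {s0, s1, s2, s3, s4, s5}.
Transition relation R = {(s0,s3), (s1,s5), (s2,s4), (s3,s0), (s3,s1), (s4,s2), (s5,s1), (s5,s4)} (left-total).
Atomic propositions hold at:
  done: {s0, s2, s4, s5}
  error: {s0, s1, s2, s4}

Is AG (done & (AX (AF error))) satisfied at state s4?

AF error: least fixpoint, start Z0 = {s0, s1, s2, s4}, add states with every successor in Z. Z1 = {s0, s1, s2, s3, s4, s5}; fixed.
Sat(AF error) = {s0, s1, s2, s3, s4, s5}
Sat(AX (AF error)) = {s : every successor in {s0, s1, s2, s3, s4, s5}} = {s0, s1, s2, s3, s4, s5}
Sat(done & (AX (AF error))) = {s0, s2, s4, s5}
AG (done & (AX (AF error))): greatest fixpoint, start Z0 = {s0, s2, s4, s5}, keep only states in Sat with every successor in Z. Z1 = {s2, s4}; fixed.
Sat(AG (done & (AX (AF error)))) = {s2, s4}
s4 ∈ Sat(AG (done & (AX (AF error)))) = {s2, s4}, so the formula holds at s4.

Yes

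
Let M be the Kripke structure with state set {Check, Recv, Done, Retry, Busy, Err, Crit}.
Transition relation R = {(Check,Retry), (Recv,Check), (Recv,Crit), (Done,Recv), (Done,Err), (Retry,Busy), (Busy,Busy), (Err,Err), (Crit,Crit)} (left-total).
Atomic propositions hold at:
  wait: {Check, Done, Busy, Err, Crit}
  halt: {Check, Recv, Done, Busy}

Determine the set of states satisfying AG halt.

{Busy}

AG halt: greatest fixpoint, start Z0 = {Check, Recv, Done, Busy}, keep only states in Sat with every successor in Z. Z1 = {Busy}; fixed.
Sat(AG halt) = {Busy}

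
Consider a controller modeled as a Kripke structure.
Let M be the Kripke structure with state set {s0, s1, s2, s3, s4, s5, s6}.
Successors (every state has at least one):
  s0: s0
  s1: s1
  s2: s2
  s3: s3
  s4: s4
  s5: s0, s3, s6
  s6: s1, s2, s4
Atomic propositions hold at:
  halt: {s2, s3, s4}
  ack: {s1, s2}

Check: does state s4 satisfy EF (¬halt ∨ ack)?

Sat(¬halt) = {s0, s1, s5, s6}
Sat(¬halt ∨ ack) = {s0, s1, s2, s5, s6}
EF (¬halt ∨ ack): least fixpoint, start Z0 = {s0, s1, s2, s5, s6}, add states with some successor in Z. Already a fixed point.
Sat(EF (¬halt ∨ ack)) = {s0, s1, s2, s5, s6}
s4 ∉ Sat(EF (¬halt ∨ ack)) = {s0, s1, s2, s5, s6}, so the formula does not hold at s4.

No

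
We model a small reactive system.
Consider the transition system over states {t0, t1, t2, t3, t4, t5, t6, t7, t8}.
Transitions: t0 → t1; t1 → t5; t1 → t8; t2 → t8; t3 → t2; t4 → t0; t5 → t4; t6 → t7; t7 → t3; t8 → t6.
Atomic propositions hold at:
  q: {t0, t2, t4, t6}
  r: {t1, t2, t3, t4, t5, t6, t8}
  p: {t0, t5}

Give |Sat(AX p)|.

Sat(AX p) = {s : every successor in {t0, t5}} = {t4}
|Sat(AX p)| = |{t4}| = 1.

1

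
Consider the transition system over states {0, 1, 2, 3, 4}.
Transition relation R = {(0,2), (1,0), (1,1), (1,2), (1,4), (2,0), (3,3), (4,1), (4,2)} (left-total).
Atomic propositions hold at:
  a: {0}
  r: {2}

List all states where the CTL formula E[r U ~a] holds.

Sat(~a) = {1, 2, 3, 4}
E[r U ~a]: least fixpoint, start Z0 = Sat(~a) = {1, 2, 3, 4}, add states in Sat(r) with some successor in Z. Already a fixed point.
Sat(E[r U ~a]) = {1, 2, 3, 4}

{1, 2, 3, 4}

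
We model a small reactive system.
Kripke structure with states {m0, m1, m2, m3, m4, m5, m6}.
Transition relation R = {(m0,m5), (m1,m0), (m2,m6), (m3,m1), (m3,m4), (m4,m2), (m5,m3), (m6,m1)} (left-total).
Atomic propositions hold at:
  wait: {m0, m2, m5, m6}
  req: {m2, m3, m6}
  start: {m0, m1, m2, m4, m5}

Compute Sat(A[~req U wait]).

Sat(~req) = {m0, m1, m4, m5}
A[~req U wait]: least fixpoint, start Z0 = Sat(wait) = {m0, m2, m5, m6}, add states in Sat(~req) with every successor in Z. Z1 = {m0, m1, m2, m4, m5, m6}; fixed.
Sat(A[~req U wait]) = {m0, m1, m2, m4, m5, m6}

{m0, m1, m2, m4, m5, m6}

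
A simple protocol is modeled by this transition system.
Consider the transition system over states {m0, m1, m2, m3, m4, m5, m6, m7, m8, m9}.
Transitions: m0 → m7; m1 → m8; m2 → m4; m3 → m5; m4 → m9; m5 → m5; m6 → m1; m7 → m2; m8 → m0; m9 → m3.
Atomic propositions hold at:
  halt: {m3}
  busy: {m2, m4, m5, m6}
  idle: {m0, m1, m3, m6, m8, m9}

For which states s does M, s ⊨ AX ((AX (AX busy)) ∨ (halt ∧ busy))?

Sat(AX busy) = {s : every successor in {m2, m4, m5, m6}} = {m2, m3, m5, m7}
Sat(AX (AX busy)) = {s : every successor in {m2, m3, m5, m7}} = {m0, m3, m5, m7, m9}
Sat(halt ∧ busy) = ∅
Sat((AX (AX busy)) ∨ (halt ∧ busy)) = {m0, m3, m5, m7, m9}
Sat(AX ((AX (AX busy)) ∨ (halt ∧ busy))) = {s : every successor in {m0, m3, m5, m7, m9}} = {m0, m3, m4, m5, m8, m9}

{m0, m3, m4, m5, m8, m9}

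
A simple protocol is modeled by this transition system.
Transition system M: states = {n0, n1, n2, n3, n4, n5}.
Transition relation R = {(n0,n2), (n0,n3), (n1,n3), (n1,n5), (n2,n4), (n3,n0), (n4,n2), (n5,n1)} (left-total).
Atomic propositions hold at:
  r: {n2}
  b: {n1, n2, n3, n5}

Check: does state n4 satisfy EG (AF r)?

Yes

AF r: least fixpoint, start Z0 = {n2}, add states with every successor in Z. Z1 = {n2, n4}; fixed.
Sat(AF r) = {n2, n4}
EG (AF r): greatest fixpoint, start Z0 = {n2, n4}, keep only states in Sat with some successor in Z. Already a fixed point.
Sat(EG (AF r)) = {n2, n4}
n4 ∈ Sat(EG (AF r)) = {n2, n4}, so the formula holds at n4.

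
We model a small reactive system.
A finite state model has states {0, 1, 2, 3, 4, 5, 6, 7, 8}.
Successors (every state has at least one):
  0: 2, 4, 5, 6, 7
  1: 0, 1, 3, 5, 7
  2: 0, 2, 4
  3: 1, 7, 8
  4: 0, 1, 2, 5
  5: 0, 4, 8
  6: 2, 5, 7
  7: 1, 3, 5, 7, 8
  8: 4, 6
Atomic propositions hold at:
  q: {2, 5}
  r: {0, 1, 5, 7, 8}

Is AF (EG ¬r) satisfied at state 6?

Yes

Sat(¬r) = {2, 3, 4, 6}
EG ¬r: greatest fixpoint, start Z0 = {2, 3, 4, 6}, keep only states in Sat with some successor in Z. Z1 = {2, 4, 6}; fixed.
Sat(EG ¬r) = {2, 4, 6}
AF (EG ¬r): least fixpoint, start Z0 = {2, 4, 6}, add states with every successor in Z. Z1 = {2, 4, 6, 8}; fixed.
Sat(AF (EG ¬r)) = {2, 4, 6, 8}
6 ∈ Sat(AF (EG ¬r)) = {2, 4, 6, 8}, so the formula holds at 6.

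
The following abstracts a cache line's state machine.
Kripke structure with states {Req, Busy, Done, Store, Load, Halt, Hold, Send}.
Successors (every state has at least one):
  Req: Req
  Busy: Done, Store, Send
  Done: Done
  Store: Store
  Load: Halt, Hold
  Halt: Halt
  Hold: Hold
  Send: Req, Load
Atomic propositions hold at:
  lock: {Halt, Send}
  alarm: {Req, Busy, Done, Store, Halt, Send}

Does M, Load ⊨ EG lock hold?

No

EG lock: greatest fixpoint, start Z0 = {Halt, Send}, keep only states in Sat with some successor in Z. Z1 = {Halt}; fixed.
Sat(EG lock) = {Halt}
Load ∉ Sat(EG lock) = {Halt}, so the formula does not hold at Load.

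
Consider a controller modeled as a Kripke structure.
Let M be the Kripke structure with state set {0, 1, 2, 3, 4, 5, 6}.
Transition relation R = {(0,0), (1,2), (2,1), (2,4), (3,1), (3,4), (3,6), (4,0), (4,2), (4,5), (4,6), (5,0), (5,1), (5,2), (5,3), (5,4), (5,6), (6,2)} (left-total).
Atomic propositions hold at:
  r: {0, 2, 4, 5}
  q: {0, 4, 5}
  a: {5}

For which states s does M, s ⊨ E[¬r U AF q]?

Sat(¬r) = {1, 3, 6}
AF q: least fixpoint, start Z0 = {0, 4, 5}, add states with every successor in Z. Already a fixed point.
Sat(AF q) = {0, 4, 5}
E[¬r U AF q]: least fixpoint, start Z0 = Sat(AF q) = {0, 4, 5}, add states in Sat(¬r) with some successor in Z. Z1 = {0, 3, 4, 5}; fixed.
Sat(E[¬r U AF q]) = {0, 3, 4, 5}

{0, 3, 4, 5}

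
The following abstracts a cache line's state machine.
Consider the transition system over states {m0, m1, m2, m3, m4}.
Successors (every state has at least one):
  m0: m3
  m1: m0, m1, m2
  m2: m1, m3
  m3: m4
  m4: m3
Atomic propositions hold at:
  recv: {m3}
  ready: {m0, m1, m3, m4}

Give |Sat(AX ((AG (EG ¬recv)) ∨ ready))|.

4

Sat(¬recv) = {m0, m1, m2, m4}
EG ¬recv: greatest fixpoint, start Z0 = {m0, m1, m2, m4}, keep only states in Sat with some successor in Z. Z1 = {m1, m2}; fixed.
Sat(EG ¬recv) = {m1, m2}
AG (EG ¬recv): greatest fixpoint, start Z0 = {m1, m2}, keep only states in Sat with every successor in Z. Z1 = ∅; fixed.
Sat(AG (EG ¬recv)) = ∅
Sat((AG (EG ¬recv)) ∨ ready) = {m0, m1, m3, m4}
Sat(AX ((AG (EG ¬recv)) ∨ ready)) = {s : every successor in {m0, m1, m3, m4}} = {m0, m2, m3, m4}
|Sat(AX ((AG (EG ¬recv)) ∨ ready))| = |{m0, m2, m3, m4}| = 4.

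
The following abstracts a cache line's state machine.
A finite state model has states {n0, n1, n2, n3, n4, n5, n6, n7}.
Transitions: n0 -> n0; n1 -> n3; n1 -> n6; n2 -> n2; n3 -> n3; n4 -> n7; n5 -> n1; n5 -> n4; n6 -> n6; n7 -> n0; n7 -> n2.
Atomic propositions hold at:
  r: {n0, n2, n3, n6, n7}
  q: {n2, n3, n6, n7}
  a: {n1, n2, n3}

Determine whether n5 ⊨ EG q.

No

EG q: greatest fixpoint, start Z0 = {n2, n3, n6, n7}, keep only states in Sat with some successor in Z. Already a fixed point.
Sat(EG q) = {n2, n3, n6, n7}
n5 ∉ Sat(EG q) = {n2, n3, n6, n7}, so the formula does not hold at n5.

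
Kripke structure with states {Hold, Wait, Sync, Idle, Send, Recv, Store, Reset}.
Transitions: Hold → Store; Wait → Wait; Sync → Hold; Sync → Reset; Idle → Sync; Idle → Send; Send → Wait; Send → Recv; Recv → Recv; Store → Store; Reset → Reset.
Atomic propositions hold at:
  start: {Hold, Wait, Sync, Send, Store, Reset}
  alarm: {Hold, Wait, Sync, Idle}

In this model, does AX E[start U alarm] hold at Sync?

E[start U alarm]: least fixpoint, start Z0 = Sat(alarm) = {Hold, Wait, Sync, Idle}, add states in Sat(start) with some successor in Z. Z1 = {Hold, Wait, Sync, Idle, Send}; fixed.
Sat(E[start U alarm]) = {Hold, Wait, Sync, Idle, Send}
Sat(AX E[start U alarm]) = {s : every successor in {Hold, Wait, Sync, Idle, Send}} = {Wait, Idle}
Sync ∉ Sat(AX E[start U alarm]) = {Wait, Idle}, so the formula does not hold at Sync.

No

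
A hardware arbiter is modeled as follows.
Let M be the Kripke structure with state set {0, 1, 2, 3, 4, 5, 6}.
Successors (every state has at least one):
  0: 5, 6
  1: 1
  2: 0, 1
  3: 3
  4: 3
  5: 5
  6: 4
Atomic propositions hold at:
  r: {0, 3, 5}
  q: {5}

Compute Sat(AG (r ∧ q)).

{5}

Sat(r ∧ q) = {5}
AG (r ∧ q): greatest fixpoint, start Z0 = {5}, keep only states in Sat with every successor in Z. Already a fixed point.
Sat(AG (r ∧ q)) = {5}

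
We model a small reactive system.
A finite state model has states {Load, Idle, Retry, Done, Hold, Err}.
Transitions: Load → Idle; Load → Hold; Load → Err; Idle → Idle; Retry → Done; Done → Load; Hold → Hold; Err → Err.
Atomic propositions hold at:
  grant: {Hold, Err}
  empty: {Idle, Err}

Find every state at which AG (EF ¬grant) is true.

Sat(¬grant) = {Load, Idle, Retry, Done}
EF ¬grant: least fixpoint, start Z0 = {Load, Idle, Retry, Done}, add states with some successor in Z. Already a fixed point.
Sat(EF ¬grant) = {Load, Idle, Retry, Done}
AG (EF ¬grant): greatest fixpoint, start Z0 = {Load, Idle, Retry, Done}, keep only states in Sat with every successor in Z. Z1 = {Idle, Retry, Done}; Z2 = {Idle, Retry}; Z3 = {Idle}; fixed.
Sat(AG (EF ¬grant)) = {Idle}

{Idle}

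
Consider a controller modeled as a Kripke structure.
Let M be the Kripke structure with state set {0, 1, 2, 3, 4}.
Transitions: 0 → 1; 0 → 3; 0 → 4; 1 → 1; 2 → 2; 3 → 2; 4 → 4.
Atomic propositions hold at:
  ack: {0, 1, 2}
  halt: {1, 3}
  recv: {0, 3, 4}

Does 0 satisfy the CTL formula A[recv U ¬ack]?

Sat(¬ack) = {3, 4}
A[recv U ¬ack]: least fixpoint, start Z0 = Sat(¬ack) = {3, 4}, add states in Sat(recv) with every successor in Z. Already a fixed point.
Sat(A[recv U ¬ack]) = {3, 4}
0 ∉ Sat(A[recv U ¬ack]) = {3, 4}, so the formula does not hold at 0.

No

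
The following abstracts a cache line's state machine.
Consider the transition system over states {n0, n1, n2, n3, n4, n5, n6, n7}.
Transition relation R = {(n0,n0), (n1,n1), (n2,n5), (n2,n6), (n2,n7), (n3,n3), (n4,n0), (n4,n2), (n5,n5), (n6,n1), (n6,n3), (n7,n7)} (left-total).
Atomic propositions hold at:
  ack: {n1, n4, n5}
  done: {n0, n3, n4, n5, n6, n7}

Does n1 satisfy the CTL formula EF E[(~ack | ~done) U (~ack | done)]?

Sat(~ack) = {n0, n2, n3, n6, n7}
Sat(~done) = {n1, n2}
Sat(~ack | ~done) = {n0, n1, n2, n3, n6, n7}
Sat(~ack | done) = {n0, n2, n3, n4, n5, n6, n7}
E[(~ack | ~done) U (~ack | done)]: least fixpoint, start Z0 = Sat((~ack | done)) = {n0, n2, n3, n4, n5, n6, n7}, add states in Sat(~ack | ~done) with some successor in Z. Already a fixed point.
Sat(E[(~ack | ~done) U (~ack | done)]) = {n0, n2, n3, n4, n5, n6, n7}
EF E[(~ack | ~done) U (~ack | done)]: least fixpoint, start Z0 = {n0, n2, n3, n4, n5, n6, n7}, add states with some successor in Z. Already a fixed point.
Sat(EF E[(~ack | ~done) U (~ack | done)]) = {n0, n2, n3, n4, n5, n6, n7}
n1 ∉ Sat(EF E[(~ack | ~done) U (~ack | done)]) = {n0, n2, n3, n4, n5, n6, n7}, so the formula does not hold at n1.

No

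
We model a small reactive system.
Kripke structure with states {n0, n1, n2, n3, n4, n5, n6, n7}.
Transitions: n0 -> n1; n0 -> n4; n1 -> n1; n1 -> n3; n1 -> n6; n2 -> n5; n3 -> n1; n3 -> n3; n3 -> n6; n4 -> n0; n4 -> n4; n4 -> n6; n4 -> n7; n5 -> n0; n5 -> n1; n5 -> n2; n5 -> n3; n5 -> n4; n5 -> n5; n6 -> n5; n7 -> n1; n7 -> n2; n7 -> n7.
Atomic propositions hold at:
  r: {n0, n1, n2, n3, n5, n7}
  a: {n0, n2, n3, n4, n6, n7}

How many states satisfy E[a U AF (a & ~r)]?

4

Sat(~r) = {n4, n6}
Sat(a & ~r) = {n4, n6}
AF (a & ~r): least fixpoint, start Z0 = {n4, n6}, add states with every successor in Z. Already a fixed point.
Sat(AF (a & ~r)) = {n4, n6}
E[a U AF (a & ~r)]: least fixpoint, start Z0 = Sat(AF (a & ~r)) = {n4, n6}, add states in Sat(a) with some successor in Z. Z1 = {n0, n3, n4, n6}; fixed.
Sat(E[a U AF (a & ~r)]) = {n0, n3, n4, n6}
|Sat(E[a U AF (a & ~r)])| = |{n0, n3, n4, n6}| = 4.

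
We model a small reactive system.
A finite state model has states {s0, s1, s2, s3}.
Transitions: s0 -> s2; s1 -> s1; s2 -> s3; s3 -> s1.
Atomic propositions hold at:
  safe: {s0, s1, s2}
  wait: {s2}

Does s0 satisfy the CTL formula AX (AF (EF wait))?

Yes

EF wait: least fixpoint, start Z0 = {s2}, add states with some successor in Z. Z1 = {s0, s2}; fixed.
Sat(EF wait) = {s0, s2}
AF (EF wait): least fixpoint, start Z0 = {s0, s2}, add states with every successor in Z. Already a fixed point.
Sat(AF (EF wait)) = {s0, s2}
Sat(AX (AF (EF wait))) = {s : every successor in {s0, s2}} = {s0}
s0 ∈ Sat(AX (AF (EF wait))) = {s0}, so the formula holds at s0.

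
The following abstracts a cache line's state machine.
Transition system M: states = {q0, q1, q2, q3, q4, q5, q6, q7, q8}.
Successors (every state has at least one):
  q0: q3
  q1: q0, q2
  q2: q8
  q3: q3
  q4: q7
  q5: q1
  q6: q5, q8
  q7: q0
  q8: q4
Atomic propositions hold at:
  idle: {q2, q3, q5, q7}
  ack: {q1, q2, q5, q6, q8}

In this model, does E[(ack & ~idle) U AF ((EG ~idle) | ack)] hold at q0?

Sat(~idle) = {q0, q1, q4, q6, q8}
Sat(ack & ~idle) = {q1, q6, q8}
EG ~idle: greatest fixpoint, start Z0 = {q0, q1, q4, q6, q8}, keep only states in Sat with some successor in Z. Z1 = {q1, q6, q8}; Z2 = {q6}; Z3 = ∅; fixed.
Sat(EG ~idle) = ∅
Sat((EG ~idle) | ack) = {q1, q2, q5, q6, q8}
AF ((EG ~idle) | ack): least fixpoint, start Z0 = {q1, q2, q5, q6, q8}, add states with every successor in Z. Already a fixed point.
Sat(AF ((EG ~idle) | ack)) = {q1, q2, q5, q6, q8}
E[(ack & ~idle) U AF ((EG ~idle) | ack)]: least fixpoint, start Z0 = Sat(AF ((EG ~idle) | ack)) = {q1, q2, q5, q6, q8}, add states in Sat(ack & ~idle) with some successor in Z. Already a fixed point.
Sat(E[(ack & ~idle) U AF ((EG ~idle) | ack)]) = {q1, q2, q5, q6, q8}
q0 ∉ Sat(E[(ack & ~idle) U AF ((EG ~idle) | ack)]) = {q1, q2, q5, q6, q8}, so the formula does not hold at q0.

No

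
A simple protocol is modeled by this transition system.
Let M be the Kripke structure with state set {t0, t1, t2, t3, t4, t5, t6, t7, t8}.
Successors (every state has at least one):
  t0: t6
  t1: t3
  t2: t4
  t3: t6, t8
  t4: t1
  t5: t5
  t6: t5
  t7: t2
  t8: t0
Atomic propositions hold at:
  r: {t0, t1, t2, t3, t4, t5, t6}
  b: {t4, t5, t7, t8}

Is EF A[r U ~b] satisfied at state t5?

No

Sat(~b) = {t0, t1, t2, t3, t6}
A[r U ~b]: least fixpoint, start Z0 = Sat(~b) = {t0, t1, t2, t3, t6}, add states in Sat(r) with every successor in Z. Z1 = {t0, t1, t2, t3, t4, t6}; fixed.
Sat(A[r U ~b]) = {t0, t1, t2, t3, t4, t6}
EF A[r U ~b]: least fixpoint, start Z0 = {t0, t1, t2, t3, t4, t6}, add states with some successor in Z. Z1 = {t0, t1, t2, t3, t4, t6, t7, t8}; fixed.
Sat(EF A[r U ~b]) = {t0, t1, t2, t3, t4, t6, t7, t8}
t5 ∉ Sat(EF A[r U ~b]) = {t0, t1, t2, t3, t4, t6, t7, t8}, so the formula does not hold at t5.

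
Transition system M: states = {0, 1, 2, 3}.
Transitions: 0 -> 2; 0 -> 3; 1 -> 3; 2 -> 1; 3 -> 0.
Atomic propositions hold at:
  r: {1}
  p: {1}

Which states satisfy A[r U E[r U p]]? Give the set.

E[r U p]: least fixpoint, start Z0 = Sat(p) = {1}, add states in Sat(r) with some successor in Z. Already a fixed point.
Sat(E[r U p]) = {1}
A[r U E[r U p]]: least fixpoint, start Z0 = Sat(E[r U p]) = {1}, add states in Sat(r) with every successor in Z. Already a fixed point.
Sat(A[r U E[r U p]]) = {1}

{1}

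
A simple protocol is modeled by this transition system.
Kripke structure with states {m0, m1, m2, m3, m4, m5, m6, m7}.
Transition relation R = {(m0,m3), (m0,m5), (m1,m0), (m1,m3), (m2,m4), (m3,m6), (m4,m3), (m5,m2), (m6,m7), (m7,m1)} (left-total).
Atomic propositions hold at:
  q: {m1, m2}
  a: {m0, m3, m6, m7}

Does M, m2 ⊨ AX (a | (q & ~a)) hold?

Sat(~a) = {m1, m2, m4, m5}
Sat(q & ~a) = {m1, m2}
Sat(a | (q & ~a)) = {m0, m1, m2, m3, m6, m7}
Sat(AX (a | (q & ~a))) = {s : every successor in {m0, m1, m2, m3, m6, m7}} = {m1, m3, m4, m5, m6, m7}
m2 ∉ Sat(AX (a | (q & ~a))) = {m1, m3, m4, m5, m6, m7}, so the formula does not hold at m2.

No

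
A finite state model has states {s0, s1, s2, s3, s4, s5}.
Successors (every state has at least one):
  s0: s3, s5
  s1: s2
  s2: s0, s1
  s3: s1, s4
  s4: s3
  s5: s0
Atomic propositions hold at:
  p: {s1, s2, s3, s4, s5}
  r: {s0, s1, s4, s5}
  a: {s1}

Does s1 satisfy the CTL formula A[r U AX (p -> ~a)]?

Sat(~a) = {s0, s2, s3, s4, s5}
Sat(p -> ~a) = {s0, s2, s3, s4, s5}
Sat(AX (p -> ~a)) = {s : every successor in {s0, s2, s3, s4, s5}} = {s0, s1, s4, s5}
A[r U AX (p -> ~a)]: least fixpoint, start Z0 = Sat(AX (p -> ~a)) = {s0, s1, s4, s5}, add states in Sat(r) with every successor in Z. Already a fixed point.
Sat(A[r U AX (p -> ~a)]) = {s0, s1, s4, s5}
s1 ∈ Sat(A[r U AX (p -> ~a)]) = {s0, s1, s4, s5}, so the formula holds at s1.

Yes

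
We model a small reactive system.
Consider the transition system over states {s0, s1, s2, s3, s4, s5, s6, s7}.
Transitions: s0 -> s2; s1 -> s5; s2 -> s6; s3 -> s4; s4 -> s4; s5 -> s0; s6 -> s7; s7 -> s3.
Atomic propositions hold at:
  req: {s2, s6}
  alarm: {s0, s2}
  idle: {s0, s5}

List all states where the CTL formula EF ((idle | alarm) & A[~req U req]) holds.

{s0, s1, s2, s5}

Sat(idle | alarm) = {s0, s2, s5}
Sat(~req) = {s0, s1, s3, s4, s5, s7}
A[~req U req]: least fixpoint, start Z0 = Sat(req) = {s2, s6}, add states in Sat(~req) with every successor in Z. Z1 = {s0, s2, s6}; Z2 = {s0, s2, s5, s6}; Z3 = {s0, s1, s2, s5, s6}; fixed.
Sat(A[~req U req]) = {s0, s1, s2, s5, s6}
Sat((idle | alarm) & A[~req U req]) = {s0, s2, s5}
EF ((idle | alarm) & A[~req U req]): least fixpoint, start Z0 = {s0, s2, s5}, add states with some successor in Z. Z1 = {s0, s1, s2, s5}; fixed.
Sat(EF ((idle | alarm) & A[~req U req])) = {s0, s1, s2, s5}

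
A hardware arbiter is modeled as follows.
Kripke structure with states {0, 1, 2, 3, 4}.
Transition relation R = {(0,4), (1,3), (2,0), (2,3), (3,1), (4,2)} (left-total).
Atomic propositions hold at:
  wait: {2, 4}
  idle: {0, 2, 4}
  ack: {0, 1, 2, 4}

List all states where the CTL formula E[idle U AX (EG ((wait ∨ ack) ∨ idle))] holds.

{0, 2, 4}

Sat(wait ∨ ack) = {0, 1, 2, 4}
Sat((wait ∨ ack) ∨ idle) = {0, 1, 2, 4}
EG ((wait ∨ ack) ∨ idle): greatest fixpoint, start Z0 = {0, 1, 2, 4}, keep only states in Sat with some successor in Z. Z1 = {0, 2, 4}; fixed.
Sat(EG ((wait ∨ ack) ∨ idle)) = {0, 2, 4}
Sat(AX (EG ((wait ∨ ack) ∨ idle))) = {s : every successor in {0, 2, 4}} = {0, 4}
E[idle U AX (EG ((wait ∨ ack) ∨ idle))]: least fixpoint, start Z0 = Sat(AX (EG ((wait ∨ ack) ∨ idle))) = {0, 4}, add states in Sat(idle) with some successor in Z. Z1 = {0, 2, 4}; fixed.
Sat(E[idle U AX (EG ((wait ∨ ack) ∨ idle))]) = {0, 2, 4}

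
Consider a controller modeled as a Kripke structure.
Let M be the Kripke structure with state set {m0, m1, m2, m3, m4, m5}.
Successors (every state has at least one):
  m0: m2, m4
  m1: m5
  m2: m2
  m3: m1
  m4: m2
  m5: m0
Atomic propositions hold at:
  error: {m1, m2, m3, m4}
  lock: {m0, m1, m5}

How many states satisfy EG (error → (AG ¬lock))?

4

Sat(¬lock) = {m2, m3, m4}
AG ¬lock: greatest fixpoint, start Z0 = {m2, m3, m4}, keep only states in Sat with every successor in Z. Z1 = {m2, m4}; fixed.
Sat(AG ¬lock) = {m2, m4}
Sat(error → (AG ¬lock)) = {m0, m2, m4, m5}
EG (error → (AG ¬lock)): greatest fixpoint, start Z0 = {m0, m2, m4, m5}, keep only states in Sat with some successor in Z. Already a fixed point.
Sat(EG (error → (AG ¬lock))) = {m0, m2, m4, m5}
|Sat(EG (error → (AG ¬lock)))| = |{m0, m2, m4, m5}| = 4.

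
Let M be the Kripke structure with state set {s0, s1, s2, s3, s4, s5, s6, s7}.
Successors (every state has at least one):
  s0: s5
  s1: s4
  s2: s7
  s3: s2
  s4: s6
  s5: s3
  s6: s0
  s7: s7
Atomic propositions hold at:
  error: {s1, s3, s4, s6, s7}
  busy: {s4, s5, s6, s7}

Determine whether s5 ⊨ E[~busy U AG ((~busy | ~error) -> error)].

Sat(~busy) = {s0, s1, s2, s3}
Sat(~error) = {s0, s2, s5}
Sat(~busy | ~error) = {s0, s1, s2, s3, s5}
Sat((~busy | ~error) -> error) = {s1, s3, s4, s6, s7}
AG ((~busy | ~error) -> error): greatest fixpoint, start Z0 = {s1, s3, s4, s6, s7}, keep only states in Sat with every successor in Z. Z1 = {s1, s4, s7}; Z2 = {s1, s7}; Z3 = {s7}; fixed.
Sat(AG ((~busy | ~error) -> error)) = {s7}
E[~busy U AG ((~busy | ~error) -> error)]: least fixpoint, start Z0 = Sat(AG ((~busy | ~error) -> error)) = {s7}, add states in Sat(~busy) with some successor in Z. Z1 = {s2, s7}; Z2 = {s2, s3, s7}; fixed.
Sat(E[~busy U AG ((~busy | ~error) -> error)]) = {s2, s3, s7}
s5 ∉ Sat(E[~busy U AG ((~busy | ~error) -> error)]) = {s2, s3, s7}, so the formula does not hold at s5.

No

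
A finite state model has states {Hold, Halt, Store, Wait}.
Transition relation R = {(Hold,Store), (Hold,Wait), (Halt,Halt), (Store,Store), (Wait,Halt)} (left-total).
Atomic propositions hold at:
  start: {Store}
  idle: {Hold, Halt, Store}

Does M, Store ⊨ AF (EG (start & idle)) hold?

Yes

Sat(start & idle) = {Store}
EG (start & idle): greatest fixpoint, start Z0 = {Store}, keep only states in Sat with some successor in Z. Already a fixed point.
Sat(EG (start & idle)) = {Store}
AF (EG (start & idle)): least fixpoint, start Z0 = {Store}, add states with every successor in Z. Already a fixed point.
Sat(AF (EG (start & idle))) = {Store}
Store ∈ Sat(AF (EG (start & idle))) = {Store}, so the formula holds at Store.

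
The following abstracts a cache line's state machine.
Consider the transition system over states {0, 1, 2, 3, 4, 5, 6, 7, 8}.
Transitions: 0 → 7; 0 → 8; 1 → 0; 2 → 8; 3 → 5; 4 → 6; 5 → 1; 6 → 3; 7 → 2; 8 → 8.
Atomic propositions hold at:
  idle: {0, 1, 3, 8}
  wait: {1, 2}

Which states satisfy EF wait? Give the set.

EF wait: least fixpoint, start Z0 = {1, 2}, add states with some successor in Z. Z1 = {1, 2, 5, 7}; Z2 = {0, 1, 2, 3, 5, 7}; Z3 = {0, 1, 2, 3, 5, 6, 7}; Z4 = {0, 1, 2, 3, 4, 5, 6, 7}; fixed.
Sat(EF wait) = {0, 1, 2, 3, 4, 5, 6, 7}

{0, 1, 2, 3, 4, 5, 6, 7}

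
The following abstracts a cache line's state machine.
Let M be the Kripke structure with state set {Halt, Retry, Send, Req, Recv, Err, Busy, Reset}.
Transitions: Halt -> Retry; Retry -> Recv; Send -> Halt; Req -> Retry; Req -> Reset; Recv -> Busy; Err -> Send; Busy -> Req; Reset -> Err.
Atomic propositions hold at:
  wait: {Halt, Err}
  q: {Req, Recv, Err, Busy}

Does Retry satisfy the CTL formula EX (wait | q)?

Yes

Sat(wait | q) = {Halt, Req, Recv, Err, Busy}
Sat(EX (wait | q)) = {s : some successor in {Halt, Req, Recv, Err, Busy}} = {Retry, Send, Recv, Busy, Reset}
Retry ∈ Sat(EX (wait | q)) = {Retry, Send, Recv, Busy, Reset}, so the formula holds at Retry.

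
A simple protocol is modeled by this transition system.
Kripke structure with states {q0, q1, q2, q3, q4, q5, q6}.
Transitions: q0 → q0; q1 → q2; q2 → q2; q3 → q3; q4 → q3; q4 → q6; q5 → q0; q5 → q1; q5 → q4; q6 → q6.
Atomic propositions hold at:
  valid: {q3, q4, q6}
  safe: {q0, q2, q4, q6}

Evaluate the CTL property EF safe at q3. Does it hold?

EF safe: least fixpoint, start Z0 = {q0, q2, q4, q6}, add states with some successor in Z. Z1 = {q0, q1, q2, q4, q5, q6}; fixed.
Sat(EF safe) = {q0, q1, q2, q4, q5, q6}
q3 ∉ Sat(EF safe) = {q0, q1, q2, q4, q5, q6}, so the formula does not hold at q3.

No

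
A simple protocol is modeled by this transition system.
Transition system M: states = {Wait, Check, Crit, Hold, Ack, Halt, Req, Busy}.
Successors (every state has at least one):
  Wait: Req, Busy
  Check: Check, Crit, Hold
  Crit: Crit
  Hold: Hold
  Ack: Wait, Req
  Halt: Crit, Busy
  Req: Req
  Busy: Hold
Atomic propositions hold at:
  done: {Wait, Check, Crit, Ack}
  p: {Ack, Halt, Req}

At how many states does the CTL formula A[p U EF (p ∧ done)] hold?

1

Sat(p ∧ done) = {Ack}
EF (p ∧ done): least fixpoint, start Z0 = {Ack}, add states with some successor in Z. Already a fixed point.
Sat(EF (p ∧ done)) = {Ack}
A[p U EF (p ∧ done)]: least fixpoint, start Z0 = Sat(EF (p ∧ done)) = {Ack}, add states in Sat(p) with every successor in Z. Already a fixed point.
Sat(A[p U EF (p ∧ done)]) = {Ack}
|Sat(A[p U EF (p ∧ done)])| = |{Ack}| = 1.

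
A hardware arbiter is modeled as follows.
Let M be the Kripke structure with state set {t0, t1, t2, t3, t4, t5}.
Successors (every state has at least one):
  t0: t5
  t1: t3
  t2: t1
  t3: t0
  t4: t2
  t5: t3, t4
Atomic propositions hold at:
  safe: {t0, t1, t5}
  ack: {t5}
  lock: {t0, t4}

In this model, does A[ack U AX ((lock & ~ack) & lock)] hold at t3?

Yes

Sat(~ack) = {t0, t1, t2, t3, t4}
Sat(lock & ~ack) = {t0, t4}
Sat((lock & ~ack) & lock) = {t0, t4}
Sat(AX ((lock & ~ack) & lock)) = {s : every successor in {t0, t4}} = {t3}
A[ack U AX ((lock & ~ack) & lock)]: least fixpoint, start Z0 = Sat(AX ((lock & ~ack) & lock)) = {t3}, add states in Sat(ack) with every successor in Z. Already a fixed point.
Sat(A[ack U AX ((lock & ~ack) & lock)]) = {t3}
t3 ∈ Sat(A[ack U AX ((lock & ~ack) & lock)]) = {t3}, so the formula holds at t3.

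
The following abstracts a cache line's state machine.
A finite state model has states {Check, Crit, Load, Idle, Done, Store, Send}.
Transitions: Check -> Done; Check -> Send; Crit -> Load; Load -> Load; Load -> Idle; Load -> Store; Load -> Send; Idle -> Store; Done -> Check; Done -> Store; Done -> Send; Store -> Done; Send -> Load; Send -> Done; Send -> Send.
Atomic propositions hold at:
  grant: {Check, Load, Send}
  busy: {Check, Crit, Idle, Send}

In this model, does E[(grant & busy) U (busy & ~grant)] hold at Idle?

Yes

Sat(grant & busy) = {Check, Send}
Sat(~grant) = {Crit, Idle, Done, Store}
Sat(busy & ~grant) = {Crit, Idle}
E[(grant & busy) U (busy & ~grant)]: least fixpoint, start Z0 = Sat((busy & ~grant)) = {Crit, Idle}, add states in Sat(grant & busy) with some successor in Z. Already a fixed point.
Sat(E[(grant & busy) U (busy & ~grant)]) = {Crit, Idle}
Idle ∈ Sat(E[(grant & busy) U (busy & ~grant)]) = {Crit, Idle}, so the formula holds at Idle.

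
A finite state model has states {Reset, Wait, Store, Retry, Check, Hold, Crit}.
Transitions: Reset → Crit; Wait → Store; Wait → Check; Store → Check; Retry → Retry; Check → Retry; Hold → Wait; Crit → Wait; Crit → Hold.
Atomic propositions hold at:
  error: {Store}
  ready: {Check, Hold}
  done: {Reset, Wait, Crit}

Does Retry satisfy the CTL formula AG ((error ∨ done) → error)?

Yes

Sat(error ∨ done) = {Reset, Wait, Store, Crit}
Sat((error ∨ done) → error) = {Store, Retry, Check, Hold}
AG ((error ∨ done) → error): greatest fixpoint, start Z0 = {Store, Retry, Check, Hold}, keep only states in Sat with every successor in Z. Z1 = {Store, Retry, Check}; fixed.
Sat(AG ((error ∨ done) → error)) = {Store, Retry, Check}
Retry ∈ Sat(AG ((error ∨ done) → error)) = {Store, Retry, Check}, so the formula holds at Retry.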